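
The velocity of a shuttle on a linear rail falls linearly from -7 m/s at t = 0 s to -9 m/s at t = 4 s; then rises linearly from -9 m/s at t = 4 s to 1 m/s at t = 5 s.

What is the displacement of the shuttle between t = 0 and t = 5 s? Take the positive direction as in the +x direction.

-36 m

Net displacement equals the area under the velocity-time graph (areas below the axis count negative).
0–4 s: ½(-7 + -9)(4) = -32 m
4–5 s: ½(-9 + 1)(1) = -4 m
Net displacement = -36 m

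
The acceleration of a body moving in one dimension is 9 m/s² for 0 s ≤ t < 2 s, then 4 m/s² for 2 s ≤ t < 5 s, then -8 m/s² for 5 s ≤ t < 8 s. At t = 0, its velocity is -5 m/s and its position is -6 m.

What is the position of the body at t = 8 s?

On each constant-a segment, Δv = aΔt and Δx = v₀Δt + ½aΔt²; chain segment to segment.
0–2 s: v starts -5 m/s; Δx = -5·2 + ½·9·2² = 8 m; v ends 13 m/s.
2–5 s: v starts 13 m/s; Δx = 13·3 + ½·4·3² = 57 m; v ends 25 m/s.
5–8 s: v starts 25 m/s; Δx = 25·3 + ½·-8·3² = 39 m; v ends 1 m/s.
x(8) = -6 + Σ Δx = 98 m.

98 m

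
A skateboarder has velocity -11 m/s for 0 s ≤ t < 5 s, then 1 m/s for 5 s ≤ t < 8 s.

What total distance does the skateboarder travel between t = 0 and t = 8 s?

58 m

Distance (not displacement) is the total path length: add the absolute areas under v-t.
0–5 s: |-11| × 5 = 55 m
5–8 s: |1| × 3 = 3 m
Total distance = 58 m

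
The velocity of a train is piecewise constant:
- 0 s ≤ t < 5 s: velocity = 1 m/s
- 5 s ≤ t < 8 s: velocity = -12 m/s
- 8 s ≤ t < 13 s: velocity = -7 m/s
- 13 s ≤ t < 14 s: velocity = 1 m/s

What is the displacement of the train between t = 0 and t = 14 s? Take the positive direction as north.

-65 m

Net displacement equals the area under the velocity-time graph (areas below the axis count negative).
0–5 s: 1 × 5 = 5 m
5–8 s: -12 × 3 = -36 m
8–13 s: -7 × 5 = -35 m
13–14 s: 1 × 1 = 1 m
Net displacement = -65 m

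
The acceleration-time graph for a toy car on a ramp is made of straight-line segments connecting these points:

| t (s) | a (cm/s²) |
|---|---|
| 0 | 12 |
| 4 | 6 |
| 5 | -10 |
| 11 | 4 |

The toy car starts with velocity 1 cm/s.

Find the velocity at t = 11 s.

Δv equals the area under the a-t graph; then v = v₀ + Δv.
0–4 s: ½(12 + 6)(4) = 36 cm/s
4–5 s: ½(6 + -10)(1) = -2 cm/s
5–11 s: ½(-10 + 4)(6) = -18 cm/s
Δv = 16 cm/s, so v(11) = 1 + (16) = 17 cm/s.

17 cm/s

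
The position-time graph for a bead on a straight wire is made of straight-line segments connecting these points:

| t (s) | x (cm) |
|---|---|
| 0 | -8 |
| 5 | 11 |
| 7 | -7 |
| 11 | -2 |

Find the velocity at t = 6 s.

Velocity is the slope of the x-t graph on 5–7 s: (-7 − 11)/(7 − 5) = -9 cm/s.

-9 cm/s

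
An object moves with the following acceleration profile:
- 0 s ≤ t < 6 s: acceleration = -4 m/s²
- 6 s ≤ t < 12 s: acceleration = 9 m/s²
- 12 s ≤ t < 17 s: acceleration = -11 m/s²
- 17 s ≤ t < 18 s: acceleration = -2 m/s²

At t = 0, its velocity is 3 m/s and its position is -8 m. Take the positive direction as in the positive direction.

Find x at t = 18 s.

-21.5 m

On each constant-a segment, Δv = aΔt and Δx = v₀Δt + ½aΔt²; chain segment to segment.
0–6 s: v starts 3 m/s; Δx = 3·6 + ½·-4·6² = -54 m; v ends -21 m/s.
6–12 s: v starts -21 m/s; Δx = -21·6 + ½·9·6² = 36 m; v ends 33 m/s.
12–17 s: v starts 33 m/s; Δx = 33·5 + ½·-11·5² = 27.5 m; v ends -22 m/s.
17–18 s: v starts -22 m/s; Δx = -22·1 + ½·-2·1² = -23 m; v ends -24 m/s.
x(18) = -8 + Σ Δx = -21.5 m.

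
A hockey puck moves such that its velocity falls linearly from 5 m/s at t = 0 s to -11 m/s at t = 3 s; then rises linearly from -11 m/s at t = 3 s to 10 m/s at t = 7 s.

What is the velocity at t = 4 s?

On 3–7 s the graph is linear from -11 to 10 m/s: v(4) = -11 + (10 − -11)·(4 − 3)/(7 − 3) = -5.75 m/s.

-5.75 m/s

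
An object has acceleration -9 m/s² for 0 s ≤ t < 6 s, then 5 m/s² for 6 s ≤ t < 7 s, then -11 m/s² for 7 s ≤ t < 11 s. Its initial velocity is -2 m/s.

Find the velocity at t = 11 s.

-95 m/s

Δv equals the area under the a-t graph; then v = v₀ + Δv.
0–6 s: -9 × 6 = -54 m/s
6–7 s: 5 × 1 = 5 m/s
7–11 s: -11 × 4 = -44 m/s
Δv = -93 m/s, so v(11) = -2 + (-93) = -95 m/s.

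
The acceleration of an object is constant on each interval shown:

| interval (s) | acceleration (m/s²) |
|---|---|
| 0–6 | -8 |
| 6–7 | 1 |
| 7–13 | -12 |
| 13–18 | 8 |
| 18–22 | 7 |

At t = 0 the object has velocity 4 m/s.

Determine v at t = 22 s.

-47 m/s

Δv equals the area under the a-t graph; then v = v₀ + Δv.
0–6 s: -8 × 6 = -48 m/s
6–7 s: 1 × 1 = 1 m/s
7–13 s: -12 × 6 = -72 m/s
13–18 s: 8 × 5 = 40 m/s
18–22 s: 7 × 4 = 28 m/s
Δv = -51 m/s, so v(22) = 4 + (-51) = -47 m/s.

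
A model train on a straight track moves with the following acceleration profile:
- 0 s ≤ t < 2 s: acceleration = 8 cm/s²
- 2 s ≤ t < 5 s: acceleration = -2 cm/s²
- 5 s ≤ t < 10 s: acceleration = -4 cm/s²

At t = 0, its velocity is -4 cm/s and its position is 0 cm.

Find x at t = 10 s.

On each constant-a segment, Δv = aΔt and Δx = v₀Δt + ½aΔt²; chain segment to segment.
0–2 s: v starts -4 cm/s; Δx = -4·2 + ½·8·2² = 8 cm; v ends 12 cm/s.
2–5 s: v starts 12 cm/s; Δx = 12·3 + ½·-2·3² = 27 cm; v ends 6 cm/s.
5–10 s: v starts 6 cm/s; Δx = 6·5 + ½·-4·5² = -20 cm; v ends -14 cm/s.
x(10) = 0 + Σ Δx = 15 cm.

15 cm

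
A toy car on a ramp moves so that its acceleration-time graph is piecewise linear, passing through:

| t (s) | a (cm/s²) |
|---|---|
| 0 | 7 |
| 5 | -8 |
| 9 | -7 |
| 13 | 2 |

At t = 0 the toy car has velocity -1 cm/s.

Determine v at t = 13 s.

Δv equals the area under the a-t graph; then v = v₀ + Δv.
0–5 s: ½(7 + -8)(5) = -2.5 cm/s
5–9 s: ½(-8 + -7)(4) = -30 cm/s
9–13 s: ½(-7 + 2)(4) = -10 cm/s
Δv = -42.5 cm/s, so v(13) = -1 + (-42.5) = -43.5 cm/s.

-43.5 cm/s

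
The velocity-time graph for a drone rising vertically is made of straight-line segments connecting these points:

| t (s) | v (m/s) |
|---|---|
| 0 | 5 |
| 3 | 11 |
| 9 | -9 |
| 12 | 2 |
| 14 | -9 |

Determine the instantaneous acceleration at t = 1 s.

Acceleration is the slope of the v-t graph on 0–3 s: (11 − 5)/(3 − 0) = 2 m/s².

2 m/s²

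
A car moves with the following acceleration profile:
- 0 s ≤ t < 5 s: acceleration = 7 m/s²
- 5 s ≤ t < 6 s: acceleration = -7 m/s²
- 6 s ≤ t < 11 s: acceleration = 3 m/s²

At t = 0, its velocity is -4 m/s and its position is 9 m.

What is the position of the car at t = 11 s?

261.5 m

On each constant-a segment, Δv = aΔt and Δx = v₀Δt + ½aΔt²; chain segment to segment.
0–5 s: v starts -4 m/s; Δx = -4·5 + ½·7·5² = 67.5 m; v ends 31 m/s.
5–6 s: v starts 31 m/s; Δx = 31·1 + ½·-7·1² = 27.5 m; v ends 24 m/s.
6–11 s: v starts 24 m/s; Δx = 24·5 + ½·3·5² = 157.5 m; v ends 39 m/s.
x(11) = 9 + Σ Δx = 261.5 m.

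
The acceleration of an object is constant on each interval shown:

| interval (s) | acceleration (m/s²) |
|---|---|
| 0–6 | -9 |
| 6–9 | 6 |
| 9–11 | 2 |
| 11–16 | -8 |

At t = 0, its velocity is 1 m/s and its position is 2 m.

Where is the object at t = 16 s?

On each constant-a segment, Δv = aΔt and Δx = v₀Δt + ½aΔt²; chain segment to segment.
0–6 s: v starts 1 m/s; Δx = 1·6 + ½·-9·6² = -156 m; v ends -53 m/s.
6–9 s: v starts -53 m/s; Δx = -53·3 + ½·6·3² = -132 m; v ends -35 m/s.
9–11 s: v starts -35 m/s; Δx = -35·2 + ½·2·2² = -66 m; v ends -31 m/s.
11–16 s: v starts -31 m/s; Δx = -31·5 + ½·-8·5² = -255 m; v ends -71 m/s.
x(16) = 2 + Σ Δx = -607 m.

-607 m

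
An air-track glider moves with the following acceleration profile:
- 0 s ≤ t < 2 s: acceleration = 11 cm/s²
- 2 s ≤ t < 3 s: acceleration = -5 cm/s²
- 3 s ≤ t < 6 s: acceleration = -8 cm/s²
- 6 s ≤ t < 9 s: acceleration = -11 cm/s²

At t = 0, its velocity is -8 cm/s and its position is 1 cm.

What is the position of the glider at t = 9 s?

-85 cm

On each constant-a segment, Δv = aΔt and Δx = v₀Δt + ½aΔt²; chain segment to segment.
0–2 s: v starts -8 cm/s; Δx = -8·2 + ½·11·2² = 6 cm; v ends 14 cm/s.
2–3 s: v starts 14 cm/s; Δx = 14·1 + ½·-5·1² = 11.5 cm; v ends 9 cm/s.
3–6 s: v starts 9 cm/s; Δx = 9·3 + ½·-8·3² = -9 cm; v ends -15 cm/s.
6–9 s: v starts -15 cm/s; Δx = -15·3 + ½·-11·3² = -94.5 cm; v ends -48 cm/s.
x(9) = 1 + Σ Δx = -85 cm.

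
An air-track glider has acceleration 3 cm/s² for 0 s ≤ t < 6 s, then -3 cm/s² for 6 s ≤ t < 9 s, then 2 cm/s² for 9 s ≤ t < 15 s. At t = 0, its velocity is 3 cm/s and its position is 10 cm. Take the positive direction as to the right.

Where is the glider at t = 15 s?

239.5 cm

On each constant-a segment, Δv = aΔt and Δx = v₀Δt + ½aΔt²; chain segment to segment.
0–6 s: v starts 3 cm/s; Δx = 3·6 + ½·3·6² = 72 cm; v ends 21 cm/s.
6–9 s: v starts 21 cm/s; Δx = 21·3 + ½·-3·3² = 49.5 cm; v ends 12 cm/s.
9–15 s: v starts 12 cm/s; Δx = 12·6 + ½·2·6² = 108 cm; v ends 24 cm/s.
x(15) = 10 + Σ Δx = 239.5 cm.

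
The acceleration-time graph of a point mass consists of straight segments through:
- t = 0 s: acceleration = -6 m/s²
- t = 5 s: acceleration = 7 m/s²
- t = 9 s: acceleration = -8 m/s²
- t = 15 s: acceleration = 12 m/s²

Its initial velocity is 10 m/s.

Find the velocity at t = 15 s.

22.5 m/s

Δv equals the area under the a-t graph; then v = v₀ + Δv.
0–5 s: ½(-6 + 7)(5) = 2.5 m/s
5–9 s: ½(7 + -8)(4) = -2 m/s
9–15 s: ½(-8 + 12)(6) = 12 m/s
Δv = 12.5 m/s, so v(15) = 10 + (12.5) = 22.5 m/s.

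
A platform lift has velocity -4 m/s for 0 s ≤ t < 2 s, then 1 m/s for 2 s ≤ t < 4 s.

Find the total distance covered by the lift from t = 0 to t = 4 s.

10 m

Total distance travelled is ∫|v| dt — sum the magnitudes of each area piece.
0–2 s: |-4| × 2 = 8 m
2–4 s: |1| × 2 = 2 m
Total distance = 10 m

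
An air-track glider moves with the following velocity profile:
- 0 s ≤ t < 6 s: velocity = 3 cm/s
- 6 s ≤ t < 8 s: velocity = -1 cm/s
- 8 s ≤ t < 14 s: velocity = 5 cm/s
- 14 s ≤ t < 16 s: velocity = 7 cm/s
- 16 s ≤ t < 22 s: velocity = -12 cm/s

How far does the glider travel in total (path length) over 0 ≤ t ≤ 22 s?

136 cm

Distance (not displacement) is the total path length: add the absolute areas under v-t.
0–6 s: |3| × 6 = 18 cm
6–8 s: |-1| × 2 = 2 cm
8–14 s: |5| × 6 = 30 cm
14–16 s: |7| × 2 = 14 cm
16–22 s: |-12| × 6 = 72 cm
Total distance = 136 cm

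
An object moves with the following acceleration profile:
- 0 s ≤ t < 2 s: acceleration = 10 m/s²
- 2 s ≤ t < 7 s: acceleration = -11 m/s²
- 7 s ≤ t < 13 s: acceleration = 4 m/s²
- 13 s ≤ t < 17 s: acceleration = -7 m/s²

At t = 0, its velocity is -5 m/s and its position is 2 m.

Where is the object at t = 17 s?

On each constant-a segment, Δv = aΔt and Δx = v₀Δt + ½aΔt²; chain segment to segment.
0–2 s: v starts -5 m/s; Δx = -5·2 + ½·10·2² = 10 m; v ends 15 m/s.
2–7 s: v starts 15 m/s; Δx = 15·5 + ½·-11·5² = -62.5 m; v ends -40 m/s.
7–13 s: v starts -40 m/s; Δx = -40·6 + ½·4·6² = -168 m; v ends -16 m/s.
13–17 s: v starts -16 m/s; Δx = -16·4 + ½·-7·4² = -120 m; v ends -44 m/s.
x(17) = 2 + Σ Δx = -338.5 m.

-338.5 m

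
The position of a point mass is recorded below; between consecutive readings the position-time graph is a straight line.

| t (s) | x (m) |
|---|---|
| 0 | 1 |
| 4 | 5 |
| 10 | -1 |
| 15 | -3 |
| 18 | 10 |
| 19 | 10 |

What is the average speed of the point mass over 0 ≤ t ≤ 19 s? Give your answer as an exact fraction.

25/19 m/s

Average speed = (total path length)/(elapsed time); on a piecewise-linear x-t graph the path length is Σ|Δx|.
0–4 s: |Δx| = |5 − 1| = 4 m
4–10 s: |Δx| = |-1 − 5| = 6 m
10–15 s: |Δx| = |-3 − -1| = 2 m
15–18 s: |Δx| = |10 − -3| = 13 m
18–19 s: |Δx| = |10 − 10| = 0 m
Total path = 25 m; average speed = 25/19 = 25/19 m/s.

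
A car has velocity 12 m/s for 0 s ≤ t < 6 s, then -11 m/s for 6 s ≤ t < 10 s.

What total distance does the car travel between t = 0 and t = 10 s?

116 m

Total distance travelled is ∫|v| dt — sum the magnitudes of each area piece.
0–6 s: |12| × 6 = 72 m
6–10 s: |-11| × 4 = 44 m
Total distance = 116 m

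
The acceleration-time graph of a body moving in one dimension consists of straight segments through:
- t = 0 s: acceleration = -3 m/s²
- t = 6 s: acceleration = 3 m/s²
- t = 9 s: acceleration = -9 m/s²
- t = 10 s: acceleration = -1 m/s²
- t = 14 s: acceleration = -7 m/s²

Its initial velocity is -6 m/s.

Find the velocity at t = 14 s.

-36 m/s

Δv equals the area under the a-t graph; then v = v₀ + Δv.
0–6 s: ½(-3 + 3)(6) = 0 m/s
6–9 s: ½(3 + -9)(3) = -9 m/s
9–10 s: ½(-9 + -1)(1) = -5 m/s
10–14 s: ½(-1 + -7)(4) = -16 m/s
Δv = -30 m/s, so v(14) = -6 + (-30) = -36 m/s.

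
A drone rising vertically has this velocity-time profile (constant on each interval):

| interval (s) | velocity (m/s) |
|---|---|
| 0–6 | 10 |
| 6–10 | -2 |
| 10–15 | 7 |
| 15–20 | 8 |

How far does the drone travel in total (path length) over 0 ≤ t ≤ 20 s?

143 m

Total distance travelled is ∫|v| dt — sum the magnitudes of each area piece.
0–6 s: |10| × 6 = 60 m
6–10 s: |-2| × 4 = 8 m
10–15 s: |7| × 5 = 35 m
15–20 s: |8| × 5 = 40 m
Total distance = 143 m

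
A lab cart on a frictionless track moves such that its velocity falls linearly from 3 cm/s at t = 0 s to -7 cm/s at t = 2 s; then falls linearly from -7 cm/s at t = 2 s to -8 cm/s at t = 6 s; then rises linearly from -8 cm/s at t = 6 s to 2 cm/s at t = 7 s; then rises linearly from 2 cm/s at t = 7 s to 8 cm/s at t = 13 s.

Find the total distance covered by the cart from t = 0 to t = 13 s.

Distance (not displacement) is the total path length: add the absolute areas under v-t.
0–2 s: v = 0 at t = 0.6 s; triangle areas 0.9 + 4.9 = 5.8 cm
2–6 s: |½(-7 + -8)(4)| = 30 cm
6–7 s: v = 0 at t = 6.8 s; triangle areas 3.2 + 0.2 = 3.4 cm
7–13 s: |½(2 + 8)(6)| = 30 cm
Total distance = 69.2 cm

69.2 cm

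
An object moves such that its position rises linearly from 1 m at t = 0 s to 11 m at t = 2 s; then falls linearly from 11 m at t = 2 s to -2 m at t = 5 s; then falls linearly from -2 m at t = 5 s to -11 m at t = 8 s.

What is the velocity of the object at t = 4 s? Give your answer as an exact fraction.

Velocity is the slope of the x-t graph on 2–5 s: (-2 − 11)/(5 − 2) = -13/3 m/s.

-13/3 m/s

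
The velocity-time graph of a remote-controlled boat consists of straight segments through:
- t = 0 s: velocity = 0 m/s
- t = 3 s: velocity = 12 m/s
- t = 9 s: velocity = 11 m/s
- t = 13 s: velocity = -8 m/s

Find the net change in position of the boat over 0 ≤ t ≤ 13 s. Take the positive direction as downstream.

Net displacement equals the area under the velocity-time graph (areas below the axis count negative).
0–3 s: ½(0 + 12)(3) = 18 m
3–9 s: ½(12 + 11)(6) = 69 m
9–13 s: ½(11 + -8)(4) = 6 m
Net displacement = 93 m

93 m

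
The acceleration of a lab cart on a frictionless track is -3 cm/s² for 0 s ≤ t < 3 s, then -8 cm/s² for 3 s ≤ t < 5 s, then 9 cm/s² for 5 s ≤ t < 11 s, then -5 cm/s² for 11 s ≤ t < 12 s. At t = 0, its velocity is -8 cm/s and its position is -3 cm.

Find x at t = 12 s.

-108 cm

On each constant-a segment, Δv = aΔt and Δx = v₀Δt + ½aΔt²; chain segment to segment.
0–3 s: v starts -8 cm/s; Δx = -8·3 + ½·-3·3² = -37.5 cm; v ends -17 cm/s.
3–5 s: v starts -17 cm/s; Δx = -17·2 + ½·-8·2² = -50 cm; v ends -33 cm/s.
5–11 s: v starts -33 cm/s; Δx = -33·6 + ½·9·6² = -36 cm; v ends 21 cm/s.
11–12 s: v starts 21 cm/s; Δx = 21·1 + ½·-5·1² = 18.5 cm; v ends 16 cm/s.
x(12) = -3 + Σ Δx = -108 cm.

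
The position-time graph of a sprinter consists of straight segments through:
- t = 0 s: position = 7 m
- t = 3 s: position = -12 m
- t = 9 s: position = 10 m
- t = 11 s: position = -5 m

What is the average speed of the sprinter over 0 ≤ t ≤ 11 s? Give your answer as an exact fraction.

56/11 m/s

Average speed = (total path length)/(elapsed time); on a piecewise-linear x-t graph the path length is Σ|Δx|.
0–3 s: |Δx| = |-12 − 7| = 19 m
3–9 s: |Δx| = |10 − -12| = 22 m
9–11 s: |Δx| = |-5 − 10| = 15 m
Total path = 56 m; average speed = 56/11 = 56/11 m/s.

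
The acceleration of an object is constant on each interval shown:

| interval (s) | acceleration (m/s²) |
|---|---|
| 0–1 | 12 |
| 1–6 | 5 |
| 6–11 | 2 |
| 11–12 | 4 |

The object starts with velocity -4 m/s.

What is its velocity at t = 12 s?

47 m/s

Δv equals the area under the a-t graph; then v = v₀ + Δv.
0–1 s: 12 × 1 = 12 m/s
1–6 s: 5 × 5 = 25 m/s
6–11 s: 2 × 5 = 10 m/s
11–12 s: 4 × 1 = 4 m/s
Δv = 51 m/s, so v(12) = -4 + (51) = 47 m/s.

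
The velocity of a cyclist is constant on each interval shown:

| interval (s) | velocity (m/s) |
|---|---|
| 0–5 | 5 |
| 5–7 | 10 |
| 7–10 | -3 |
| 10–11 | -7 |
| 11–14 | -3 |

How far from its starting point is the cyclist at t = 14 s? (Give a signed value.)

20 m

Displacement is the signed area under the v-t curve.
0–5 s: 5 × 5 = 25 m
5–7 s: 10 × 2 = 20 m
7–10 s: -3 × 3 = -9 m
10–11 s: -7 × 1 = -7 m
11–14 s: -3 × 3 = -9 m
Net displacement = 20 m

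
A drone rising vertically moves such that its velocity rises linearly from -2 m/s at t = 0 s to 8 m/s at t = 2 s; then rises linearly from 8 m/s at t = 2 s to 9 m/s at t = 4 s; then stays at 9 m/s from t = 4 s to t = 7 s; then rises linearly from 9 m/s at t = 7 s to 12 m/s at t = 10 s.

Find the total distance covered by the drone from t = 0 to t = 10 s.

82.3 m

Total distance travelled is ∫|v| dt — sum the magnitudes of each area piece.
0–2 s: v = 0 at t = 0.4 s; triangle areas 0.4 + 6.4 = 6.8 m
2–4 s: |½(8 + 9)(2)| = 17 m
4–7 s: |9| × 3 = 27 m
7–10 s: |½(9 + 12)(3)| = 31.5 m
Total distance = 82.3 m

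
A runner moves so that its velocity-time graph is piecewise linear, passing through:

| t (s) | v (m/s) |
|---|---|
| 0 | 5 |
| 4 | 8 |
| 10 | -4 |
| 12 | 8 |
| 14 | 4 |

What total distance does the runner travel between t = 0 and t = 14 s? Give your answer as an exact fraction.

Total distance travelled is ∫|v| dt — sum the magnitudes of each area piece.
0–4 s: |½(5 + 8)(4)| = 26 m
4–10 s: v = 0 at t = 8 s; triangle areas 16 + 4 = 20 m
10–12 s: v = 0 at t = 32/3 s; triangle areas 4/3 + 16/3 = 20/3 m
12–14 s: |½(8 + 4)(2)| = 12 m
Total distance = 194/3 m

194/3 m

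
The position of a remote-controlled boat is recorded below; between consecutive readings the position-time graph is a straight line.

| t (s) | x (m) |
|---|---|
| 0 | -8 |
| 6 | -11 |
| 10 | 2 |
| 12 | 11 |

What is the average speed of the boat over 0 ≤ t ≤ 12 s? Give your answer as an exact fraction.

25/12 m/s

Average speed = (total path length)/(elapsed time); on a piecewise-linear x-t graph the path length is Σ|Δx|.
0–6 s: |Δx| = |-11 − -8| = 3 m
6–10 s: |Δx| = |2 − -11| = 13 m
10–12 s: |Δx| = |11 − 2| = 9 m
Total path = 25 m; average speed = 25/12 = 25/12 m/s.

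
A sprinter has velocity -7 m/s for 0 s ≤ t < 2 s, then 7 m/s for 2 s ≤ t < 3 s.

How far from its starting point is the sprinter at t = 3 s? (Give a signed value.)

-7 m

Displacement is the signed area under the v-t curve.
0–2 s: -7 × 2 = -14 m
2–3 s: 7 × 1 = 7 m
Net displacement = -7 m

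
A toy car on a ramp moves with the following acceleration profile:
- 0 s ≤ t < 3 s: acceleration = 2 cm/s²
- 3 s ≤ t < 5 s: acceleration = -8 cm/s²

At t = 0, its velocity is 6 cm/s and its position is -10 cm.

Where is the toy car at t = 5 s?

25 cm

On each constant-a segment, Δv = aΔt and Δx = v₀Δt + ½aΔt²; chain segment to segment.
0–3 s: v starts 6 cm/s; Δx = 6·3 + ½·2·3² = 27 cm; v ends 12 cm/s.
3–5 s: v starts 12 cm/s; Δx = 12·2 + ½·-8·2² = 8 cm; v ends -4 cm/s.
x(5) = -10 + Σ Δx = 25 cm.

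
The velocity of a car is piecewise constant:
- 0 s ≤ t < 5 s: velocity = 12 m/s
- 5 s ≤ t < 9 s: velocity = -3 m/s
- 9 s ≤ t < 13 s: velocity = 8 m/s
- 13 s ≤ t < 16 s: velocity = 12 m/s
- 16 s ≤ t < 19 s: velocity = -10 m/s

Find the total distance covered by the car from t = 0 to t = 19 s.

170 m

Total distance travelled is ∫|v| dt — sum the magnitudes of each area piece.
0–5 s: |12| × 5 = 60 m
5–9 s: |-3| × 4 = 12 m
9–13 s: |8| × 4 = 32 m
13–16 s: |12| × 3 = 36 m
16–19 s: |-10| × 3 = 30 m
Total distance = 170 m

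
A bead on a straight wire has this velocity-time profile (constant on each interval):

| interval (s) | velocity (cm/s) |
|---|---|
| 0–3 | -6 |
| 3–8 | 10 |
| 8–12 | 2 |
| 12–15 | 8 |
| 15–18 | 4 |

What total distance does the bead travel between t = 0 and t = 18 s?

Total distance travelled is ∫|v| dt — sum the magnitudes of each area piece.
0–3 s: |-6| × 3 = 18 cm
3–8 s: |10| × 5 = 50 cm
8–12 s: |2| × 4 = 8 cm
12–15 s: |8| × 3 = 24 cm
15–18 s: |4| × 3 = 12 cm
Total distance = 112 cm

112 cm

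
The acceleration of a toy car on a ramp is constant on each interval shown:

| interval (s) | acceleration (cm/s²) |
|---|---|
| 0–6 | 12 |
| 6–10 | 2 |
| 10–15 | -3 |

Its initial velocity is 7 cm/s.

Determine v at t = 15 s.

72 cm/s

Δv equals the area under the a-t graph; then v = v₀ + Δv.
0–6 s: 12 × 6 = 72 cm/s
6–10 s: 2 × 4 = 8 cm/s
10–15 s: -3 × 5 = -15 cm/s
Δv = 65 cm/s, so v(15) = 7 + (65) = 72 cm/s.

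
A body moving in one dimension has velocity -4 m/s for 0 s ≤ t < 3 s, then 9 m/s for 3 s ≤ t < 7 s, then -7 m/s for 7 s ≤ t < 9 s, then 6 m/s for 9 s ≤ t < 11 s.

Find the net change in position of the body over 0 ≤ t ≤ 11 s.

22 m

Net displacement equals the area under the velocity-time graph (areas below the axis count negative).
0–3 s: -4 × 3 = -12 m
3–7 s: 9 × 4 = 36 m
7–9 s: -7 × 2 = -14 m
9–11 s: 6 × 2 = 12 m
Net displacement = 22 m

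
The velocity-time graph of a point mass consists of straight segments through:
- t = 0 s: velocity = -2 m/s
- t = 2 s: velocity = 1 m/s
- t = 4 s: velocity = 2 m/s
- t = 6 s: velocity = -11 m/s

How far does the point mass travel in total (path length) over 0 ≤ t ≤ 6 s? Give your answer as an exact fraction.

Distance (not displacement) is the total path length: add the absolute areas under v-t.
0–2 s: v = 0 at t = 4/3 s; triangle areas 4/3 + 1/3 = 5/3 m
2–4 s: |½(1 + 2)(2)| = 3 m
4–6 s: v = 0 at t = 56/13 s; triangle areas 4/13 + 121/13 = 125/13 m
Total distance = 557/39 m

557/39 m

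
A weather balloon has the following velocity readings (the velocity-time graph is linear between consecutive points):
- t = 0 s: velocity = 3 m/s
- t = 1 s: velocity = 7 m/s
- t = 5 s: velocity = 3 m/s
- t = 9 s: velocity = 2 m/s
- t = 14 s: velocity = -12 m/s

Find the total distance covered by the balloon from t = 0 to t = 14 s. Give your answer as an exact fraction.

Distance (not displacement) is the total path length: add the absolute areas under v-t.
0–1 s: |½(3 + 7)(1)| = 5 m
1–5 s: |½(7 + 3)(4)| = 20 m
5–9 s: |½(3 + 2)(4)| = 10 m
9–14 s: v = 0 at t = 68/7 s; triangle areas 5/7 + 180/7 = 185/7 m
Total distance = 430/7 m

430/7 m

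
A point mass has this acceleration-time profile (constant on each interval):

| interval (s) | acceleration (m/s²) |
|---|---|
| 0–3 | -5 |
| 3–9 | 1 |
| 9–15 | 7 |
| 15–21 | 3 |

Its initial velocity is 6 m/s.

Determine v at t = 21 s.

57 m/s

Δv equals the area under the a-t graph; then v = v₀ + Δv.
0–3 s: -5 × 3 = -15 m/s
3–9 s: 1 × 6 = 6 m/s
9–15 s: 7 × 6 = 42 m/s
15–21 s: 3 × 6 = 18 m/s
Δv = 51 m/s, so v(21) = 6 + (51) = 57 m/s.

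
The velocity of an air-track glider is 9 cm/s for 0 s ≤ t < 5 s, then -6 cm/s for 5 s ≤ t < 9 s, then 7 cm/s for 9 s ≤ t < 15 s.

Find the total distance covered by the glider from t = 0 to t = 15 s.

111 cm

Distance (not displacement) is the total path length: add the absolute areas under v-t.
0–5 s: |9| × 5 = 45 cm
5–9 s: |-6| × 4 = 24 cm
9–15 s: |7| × 6 = 42 cm
Total distance = 111 cm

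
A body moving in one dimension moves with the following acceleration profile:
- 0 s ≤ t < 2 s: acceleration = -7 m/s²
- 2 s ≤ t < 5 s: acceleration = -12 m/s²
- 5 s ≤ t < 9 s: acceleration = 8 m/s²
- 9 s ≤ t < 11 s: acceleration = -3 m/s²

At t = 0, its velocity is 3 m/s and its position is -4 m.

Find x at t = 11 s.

-259 m

On each constant-a segment, Δv = aΔt and Δx = v₀Δt + ½aΔt²; chain segment to segment.
0–2 s: v starts 3 m/s; Δx = 3·2 + ½·-7·2² = -8 m; v ends -11 m/s.
2–5 s: v starts -11 m/s; Δx = -11·3 + ½·-12·3² = -87 m; v ends -47 m/s.
5–9 s: v starts -47 m/s; Δx = -47·4 + ½·8·4² = -124 m; v ends -15 m/s.
9–11 s: v starts -15 m/s; Δx = -15·2 + ½·-3·2² = -36 m; v ends -21 m/s.
x(11) = -4 + Σ Δx = -259 m.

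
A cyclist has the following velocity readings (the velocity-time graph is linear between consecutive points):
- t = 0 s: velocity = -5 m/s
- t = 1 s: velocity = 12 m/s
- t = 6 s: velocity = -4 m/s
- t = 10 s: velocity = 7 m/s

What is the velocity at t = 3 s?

5.6 m/s

On 1–6 s the graph is linear from 12 to -4 m/s: v(3) = 12 + (-4 − 12)·(3 − 1)/(6 − 1) = 5.6 m/s.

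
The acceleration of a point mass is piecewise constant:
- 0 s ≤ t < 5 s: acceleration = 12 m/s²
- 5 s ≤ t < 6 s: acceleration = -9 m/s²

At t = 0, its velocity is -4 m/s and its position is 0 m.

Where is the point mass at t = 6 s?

181.5 m

On each constant-a segment, Δv = aΔt and Δx = v₀Δt + ½aΔt²; chain segment to segment.
0–5 s: v starts -4 m/s; Δx = -4·5 + ½·12·5² = 130 m; v ends 56 m/s.
5–6 s: v starts 56 m/s; Δx = 56·1 + ½·-9·1² = 51.5 m; v ends 47 m/s.
x(6) = 0 + Σ Δx = 181.5 m.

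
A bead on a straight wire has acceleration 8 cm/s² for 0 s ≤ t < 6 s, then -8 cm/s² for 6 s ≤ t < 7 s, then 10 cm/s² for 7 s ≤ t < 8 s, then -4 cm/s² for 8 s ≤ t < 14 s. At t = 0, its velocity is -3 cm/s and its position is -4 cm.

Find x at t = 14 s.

On each constant-a segment, Δv = aΔt and Δx = v₀Δt + ½aΔt²; chain segment to segment.
0–6 s: v starts -3 cm/s; Δx = -3·6 + ½·8·6² = 126 cm; v ends 45 cm/s.
6–7 s: v starts 45 cm/s; Δx = 45·1 + ½·-8·1² = 41 cm; v ends 37 cm/s.
7–8 s: v starts 37 cm/s; Δx = 37·1 + ½·10·1² = 42 cm; v ends 47 cm/s.
8–14 s: v starts 47 cm/s; Δx = 47·6 + ½·-4·6² = 210 cm; v ends 23 cm/s.
x(14) = -4 + Σ Δx = 415 cm.

415 cm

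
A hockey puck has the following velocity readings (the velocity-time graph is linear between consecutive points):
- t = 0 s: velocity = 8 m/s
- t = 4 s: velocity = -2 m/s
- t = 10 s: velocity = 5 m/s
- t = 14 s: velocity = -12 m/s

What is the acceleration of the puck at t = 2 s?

-2.5 m/s²

Acceleration is the slope of the v-t graph on 0–4 s: (-2 − 8)/(4 − 0) = -2.5 m/s².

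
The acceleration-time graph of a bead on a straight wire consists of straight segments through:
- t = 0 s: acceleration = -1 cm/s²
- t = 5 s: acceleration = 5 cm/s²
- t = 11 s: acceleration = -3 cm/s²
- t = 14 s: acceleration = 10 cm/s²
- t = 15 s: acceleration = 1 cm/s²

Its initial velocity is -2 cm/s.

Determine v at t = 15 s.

30 cm/s

Δv equals the area under the a-t graph; then v = v₀ + Δv.
0–5 s: ½(-1 + 5)(5) = 10 cm/s
5–11 s: ½(5 + -3)(6) = 6 cm/s
11–14 s: ½(-3 + 10)(3) = 10.5 cm/s
14–15 s: ½(10 + 1)(1) = 5.5 cm/s
Δv = 32 cm/s, so v(15) = -2 + (32) = 30 cm/s.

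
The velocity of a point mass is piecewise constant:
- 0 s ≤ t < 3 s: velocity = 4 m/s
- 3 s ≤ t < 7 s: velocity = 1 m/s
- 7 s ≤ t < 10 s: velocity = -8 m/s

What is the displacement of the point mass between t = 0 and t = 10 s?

Displacement is the signed area under the v-t curve.
0–3 s: 4 × 3 = 12 m
3–7 s: 1 × 4 = 4 m
7–10 s: -8 × 3 = -24 m
Net displacement = -8 m

-8 m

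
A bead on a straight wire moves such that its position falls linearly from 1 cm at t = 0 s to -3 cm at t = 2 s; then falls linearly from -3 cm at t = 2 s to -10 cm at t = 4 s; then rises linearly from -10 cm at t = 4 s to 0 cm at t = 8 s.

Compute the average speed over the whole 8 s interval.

Average speed = (total path length)/(elapsed time); on a piecewise-linear x-t graph the path length is Σ|Δx|.
0–2 s: |Δx| = |-3 − 1| = 4 cm
2–4 s: |Δx| = |-10 − -3| = 7 cm
4–8 s: |Δx| = |0 − -10| = 10 cm
Total path = 21 cm; average speed = 21/8 = 2.625 cm/s.

2.625 cm/s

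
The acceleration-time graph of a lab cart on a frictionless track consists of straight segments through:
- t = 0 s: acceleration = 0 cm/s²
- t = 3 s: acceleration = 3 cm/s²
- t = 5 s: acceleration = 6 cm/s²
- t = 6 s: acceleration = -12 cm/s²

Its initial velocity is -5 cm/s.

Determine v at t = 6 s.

Δv equals the area under the a-t graph; then v = v₀ + Δv.
0–3 s: ½(0 + 3)(3) = 4.5 cm/s
3–5 s: ½(3 + 6)(2) = 9 cm/s
5–6 s: ½(6 + -12)(1) = -3 cm/s
Δv = 10.5 cm/s, so v(6) = -5 + (10.5) = 5.5 cm/s.

5.5 cm/s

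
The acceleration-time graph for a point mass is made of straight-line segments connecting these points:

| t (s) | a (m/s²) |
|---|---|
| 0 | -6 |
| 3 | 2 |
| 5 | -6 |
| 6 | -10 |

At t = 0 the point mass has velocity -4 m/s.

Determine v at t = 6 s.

Δv equals the area under the a-t graph; then v = v₀ + Δv.
0–3 s: ½(-6 + 2)(3) = -6 m/s
3–5 s: ½(2 + -6)(2) = -4 m/s
5–6 s: ½(-6 + -10)(1) = -8 m/s
Δv = -18 m/s, so v(6) = -4 + (-18) = -22 m/s.

-22 m/s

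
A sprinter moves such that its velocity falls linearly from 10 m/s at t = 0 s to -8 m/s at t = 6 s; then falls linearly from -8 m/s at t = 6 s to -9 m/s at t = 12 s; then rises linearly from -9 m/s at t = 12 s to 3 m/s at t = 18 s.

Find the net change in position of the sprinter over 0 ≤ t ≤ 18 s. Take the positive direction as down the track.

-63 m

Net displacement equals the area under the velocity-time graph (areas below the axis count negative).
0–6 s: ½(10 + -8)(6) = 6 m
6–12 s: ½(-8 + -9)(6) = -51 m
12–18 s: ½(-9 + 3)(6) = -18 m
Net displacement = -63 m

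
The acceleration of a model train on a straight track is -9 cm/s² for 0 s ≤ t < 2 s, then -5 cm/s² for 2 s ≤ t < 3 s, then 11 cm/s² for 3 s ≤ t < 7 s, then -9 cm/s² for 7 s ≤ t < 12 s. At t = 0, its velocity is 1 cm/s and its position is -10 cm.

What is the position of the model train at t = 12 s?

On each constant-a segment, Δv = aΔt and Δx = v₀Δt + ½aΔt²; chain segment to segment.
0–2 s: v starts 1 cm/s; Δx = 1·2 + ½·-9·2² = -16 cm; v ends -17 cm/s.
2–3 s: v starts -17 cm/s; Δx = -17·1 + ½·-5·1² = -19.5 cm; v ends -22 cm/s.
3–7 s: v starts -22 cm/s; Δx = -22·4 + ½·11·4² = 0 cm; v ends 22 cm/s.
7–12 s: v starts 22 cm/s; Δx = 22·5 + ½·-9·5² = -2.5 cm; v ends -23 cm/s.
x(12) = -10 + Σ Δx = -48 cm.

-48 cm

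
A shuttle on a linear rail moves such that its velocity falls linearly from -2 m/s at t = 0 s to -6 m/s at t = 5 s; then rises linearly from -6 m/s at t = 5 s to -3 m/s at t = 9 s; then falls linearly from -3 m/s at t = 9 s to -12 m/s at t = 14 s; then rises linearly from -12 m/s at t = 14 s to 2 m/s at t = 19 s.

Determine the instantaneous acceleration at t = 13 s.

Acceleration is the slope of the v-t graph on 9–14 s: (-12 − -3)/(14 − 9) = -1.8 m/s².

-1.8 m/s²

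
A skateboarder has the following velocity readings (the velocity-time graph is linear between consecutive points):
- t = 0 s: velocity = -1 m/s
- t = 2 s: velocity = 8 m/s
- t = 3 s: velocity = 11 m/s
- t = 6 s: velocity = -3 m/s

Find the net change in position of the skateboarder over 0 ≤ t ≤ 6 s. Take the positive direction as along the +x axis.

28.5 m

Displacement is the signed area under the v-t curve.
0–2 s: ½(-1 + 8)(2) = 7 m
2–3 s: ½(8 + 11)(1) = 9.5 m
3–6 s: ½(11 + -3)(3) = 12 m
Net displacement = 28.5 m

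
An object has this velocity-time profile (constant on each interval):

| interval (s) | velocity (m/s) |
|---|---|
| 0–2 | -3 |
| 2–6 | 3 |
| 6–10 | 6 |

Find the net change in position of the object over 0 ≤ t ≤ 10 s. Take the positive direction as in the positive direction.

30 m

Displacement is the signed area under the v-t curve.
0–2 s: -3 × 2 = -6 m
2–6 s: 3 × 4 = 12 m
6–10 s: 6 × 4 = 24 m
Net displacement = 30 m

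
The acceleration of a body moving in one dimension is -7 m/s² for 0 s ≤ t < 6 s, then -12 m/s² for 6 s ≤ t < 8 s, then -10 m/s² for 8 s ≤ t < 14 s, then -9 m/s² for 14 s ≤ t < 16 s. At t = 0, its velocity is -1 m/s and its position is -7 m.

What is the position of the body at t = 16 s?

On each constant-a segment, Δv = aΔt and Δx = v₀Δt + ½aΔt²; chain segment to segment.
0–6 s: v starts -1 m/s; Δx = -1·6 + ½·-7·6² = -132 m; v ends -43 m/s.
6–8 s: v starts -43 m/s; Δx = -43·2 + ½·-12·2² = -110 m; v ends -67 m/s.
8–14 s: v starts -67 m/s; Δx = -67·6 + ½·-10·6² = -582 m; v ends -127 m/s.
14–16 s: v starts -127 m/s; Δx = -127·2 + ½·-9·2² = -272 m; v ends -145 m/s.
x(16) = -7 + Σ Δx = -1103 m.

-1103 m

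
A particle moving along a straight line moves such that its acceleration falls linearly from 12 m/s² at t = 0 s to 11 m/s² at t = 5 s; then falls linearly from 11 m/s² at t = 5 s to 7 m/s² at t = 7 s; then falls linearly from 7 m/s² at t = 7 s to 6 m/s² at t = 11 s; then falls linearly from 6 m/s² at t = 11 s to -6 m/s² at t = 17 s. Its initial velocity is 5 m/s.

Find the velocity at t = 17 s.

Δv equals the area under the a-t graph; then v = v₀ + Δv.
0–5 s: ½(12 + 11)(5) = 57.5 m/s
5–7 s: ½(11 + 7)(2) = 18 m/s
7–11 s: ½(7 + 6)(4) = 26 m/s
11–17 s: ½(6 + -6)(6) = 0 m/s
Δv = 101.5 m/s, so v(17) = 5 + (101.5) = 106.5 m/s.

106.5 m/s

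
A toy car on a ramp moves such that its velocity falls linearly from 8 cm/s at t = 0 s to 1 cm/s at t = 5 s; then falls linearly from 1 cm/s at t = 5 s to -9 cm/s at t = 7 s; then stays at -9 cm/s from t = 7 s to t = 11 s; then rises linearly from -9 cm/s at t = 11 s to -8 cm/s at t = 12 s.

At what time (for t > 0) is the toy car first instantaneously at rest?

v changes sign on 5–7 s (from 1 to -9); the graph is linear there, so v = 0 at t = 5 + (-1)·(7 − 5)/(-9 − 1) = 5.2 s.

t = 5.2 s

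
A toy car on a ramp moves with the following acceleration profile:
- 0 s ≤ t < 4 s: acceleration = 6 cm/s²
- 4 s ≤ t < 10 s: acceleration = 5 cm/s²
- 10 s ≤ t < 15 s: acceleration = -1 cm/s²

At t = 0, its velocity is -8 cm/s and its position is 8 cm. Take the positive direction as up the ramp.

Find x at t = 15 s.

427.5 cm

On each constant-a segment, Δv = aΔt and Δx = v₀Δt + ½aΔt²; chain segment to segment.
0–4 s: v starts -8 cm/s; Δx = -8·4 + ½·6·4² = 16 cm; v ends 16 cm/s.
4–10 s: v starts 16 cm/s; Δx = 16·6 + ½·5·6² = 186 cm; v ends 46 cm/s.
10–15 s: v starts 46 cm/s; Δx = 46·5 + ½·-1·5² = 217.5 cm; v ends 41 cm/s.
x(15) = 8 + Σ Δx = 427.5 cm.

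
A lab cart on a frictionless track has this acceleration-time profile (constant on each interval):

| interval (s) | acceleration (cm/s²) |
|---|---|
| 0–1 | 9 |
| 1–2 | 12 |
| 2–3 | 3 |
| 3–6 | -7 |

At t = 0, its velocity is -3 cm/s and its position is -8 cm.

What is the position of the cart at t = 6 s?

56.5 cm

On each constant-a segment, Δv = aΔt and Δx = v₀Δt + ½aΔt²; chain segment to segment.
0–1 s: v starts -3 cm/s; Δx = -3·1 + ½·9·1² = 1.5 cm; v ends 6 cm/s.
1–2 s: v starts 6 cm/s; Δx = 6·1 + ½·12·1² = 12 cm; v ends 18 cm/s.
2–3 s: v starts 18 cm/s; Δx = 18·1 + ½·3·1² = 19.5 cm; v ends 21 cm/s.
3–6 s: v starts 21 cm/s; Δx = 21·3 + ½·-7·3² = 31.5 cm; v ends 0 cm/s.
x(6) = -8 + Σ Δx = 56.5 cm.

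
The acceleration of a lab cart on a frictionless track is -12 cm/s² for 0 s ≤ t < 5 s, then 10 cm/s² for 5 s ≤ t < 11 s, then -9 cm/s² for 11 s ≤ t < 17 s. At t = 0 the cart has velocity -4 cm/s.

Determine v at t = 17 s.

Δv equals the area under the a-t graph; then v = v₀ + Δv.
0–5 s: -12 × 5 = -60 cm/s
5–11 s: 10 × 6 = 60 cm/s
11–17 s: -9 × 6 = -54 cm/s
Δv = -54 cm/s, so v(17) = -4 + (-54) = -58 cm/s.

-58 cm/s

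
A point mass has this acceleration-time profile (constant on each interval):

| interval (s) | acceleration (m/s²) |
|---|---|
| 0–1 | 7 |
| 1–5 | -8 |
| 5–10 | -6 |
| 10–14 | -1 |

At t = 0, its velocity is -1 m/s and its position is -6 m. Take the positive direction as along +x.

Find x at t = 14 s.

-480.5 m

On each constant-a segment, Δv = aΔt and Δx = v₀Δt + ½aΔt²; chain segment to segment.
0–1 s: v starts -1 m/s; Δx = -1·1 + ½·7·1² = 2.5 m; v ends 6 m/s.
1–5 s: v starts 6 m/s; Δx = 6·4 + ½·-8·4² = -40 m; v ends -26 m/s.
5–10 s: v starts -26 m/s; Δx = -26·5 + ½·-6·5² = -205 m; v ends -56 m/s.
10–14 s: v starts -56 m/s; Δx = -56·4 + ½·-1·4² = -232 m; v ends -60 m/s.
x(14) = -6 + Σ Δx = -480.5 m.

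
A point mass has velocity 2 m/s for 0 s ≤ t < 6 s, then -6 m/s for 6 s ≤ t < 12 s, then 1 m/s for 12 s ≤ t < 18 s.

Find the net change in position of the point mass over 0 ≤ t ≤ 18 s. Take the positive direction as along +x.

Displacement is the signed area under the v-t curve.
0–6 s: 2 × 6 = 12 m
6–12 s: -6 × 6 = -36 m
12–18 s: 1 × 6 = 6 m
Net displacement = -18 m

-18 m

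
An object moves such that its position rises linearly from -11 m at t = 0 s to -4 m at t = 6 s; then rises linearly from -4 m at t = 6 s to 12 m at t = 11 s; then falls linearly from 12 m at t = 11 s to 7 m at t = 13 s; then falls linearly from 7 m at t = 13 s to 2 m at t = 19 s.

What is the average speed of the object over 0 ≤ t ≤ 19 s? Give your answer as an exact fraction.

Average speed = (total path length)/(elapsed time); on a piecewise-linear x-t graph the path length is Σ|Δx|.
0–6 s: |Δx| = |-4 − -11| = 7 m
6–11 s: |Δx| = |12 − -4| = 16 m
11–13 s: |Δx| = |7 − 12| = 5 m
13–19 s: |Δx| = |2 − 7| = 5 m
Total path = 33 m; average speed = 33/19 = 33/19 m/s.

33/19 m/s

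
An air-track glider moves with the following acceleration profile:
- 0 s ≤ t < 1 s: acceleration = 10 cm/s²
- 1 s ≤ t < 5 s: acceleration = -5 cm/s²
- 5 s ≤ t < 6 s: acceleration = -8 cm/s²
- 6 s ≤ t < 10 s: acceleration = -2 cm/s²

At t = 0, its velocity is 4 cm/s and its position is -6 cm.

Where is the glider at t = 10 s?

-63 cm

On each constant-a segment, Δv = aΔt and Δx = v₀Δt + ½aΔt²; chain segment to segment.
0–1 s: v starts 4 cm/s; Δx = 4·1 + ½·10·1² = 9 cm; v ends 14 cm/s.
1–5 s: v starts 14 cm/s; Δx = 14·4 + ½·-5·4² = 16 cm; v ends -6 cm/s.
5–6 s: v starts -6 cm/s; Δx = -6·1 + ½·-8·1² = -10 cm; v ends -14 cm/s.
6–10 s: v starts -14 cm/s; Δx = -14·4 + ½·-2·4² = -72 cm; v ends -22 cm/s.
x(10) = -6 + Σ Δx = -63 cm.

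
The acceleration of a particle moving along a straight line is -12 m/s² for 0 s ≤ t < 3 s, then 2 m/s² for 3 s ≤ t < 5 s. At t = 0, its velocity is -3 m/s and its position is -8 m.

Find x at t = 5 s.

On each constant-a segment, Δv = aΔt and Δx = v₀Δt + ½aΔt²; chain segment to segment.
0–3 s: v starts -3 m/s; Δx = -3·3 + ½·-12·3² = -63 m; v ends -39 m/s.
3–5 s: v starts -39 m/s; Δx = -39·2 + ½·2·2² = -74 m; v ends -35 m/s.
x(5) = -8 + Σ Δx = -145 m.

-145 m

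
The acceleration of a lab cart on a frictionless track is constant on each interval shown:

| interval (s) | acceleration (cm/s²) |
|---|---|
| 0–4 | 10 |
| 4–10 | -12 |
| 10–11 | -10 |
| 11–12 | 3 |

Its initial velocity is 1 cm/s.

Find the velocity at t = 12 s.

-38 cm/s

Δv equals the area under the a-t graph; then v = v₀ + Δv.
0–4 s: 10 × 4 = 40 cm/s
4–10 s: -12 × 6 = -72 cm/s
10–11 s: -10 × 1 = -10 cm/s
11–12 s: 3 × 1 = 3 cm/s
Δv = -39 cm/s, so v(12) = 1 + (-39) = -38 cm/s.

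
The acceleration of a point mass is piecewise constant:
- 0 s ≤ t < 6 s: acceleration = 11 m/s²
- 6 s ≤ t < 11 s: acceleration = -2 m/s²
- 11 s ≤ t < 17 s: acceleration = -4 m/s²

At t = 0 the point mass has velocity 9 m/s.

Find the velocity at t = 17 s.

Δv equals the area under the a-t graph; then v = v₀ + Δv.
0–6 s: 11 × 6 = 66 m/s
6–11 s: -2 × 5 = -10 m/s
11–17 s: -4 × 6 = -24 m/s
Δv = 32 m/s, so v(17) = 9 + (32) = 41 m/s.

41 m/s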